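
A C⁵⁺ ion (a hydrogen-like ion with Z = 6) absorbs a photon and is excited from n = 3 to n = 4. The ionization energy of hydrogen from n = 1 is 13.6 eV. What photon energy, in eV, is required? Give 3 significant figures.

The Bohr energies scale as Z², so for Z = 6: E_n = −489.6/n² eV.
E_4 = −489.6/16 = −30.60 eV and E_3 = −489.6/9 = −54.40 eV.
The photon energy is |E_4 − E_3| = 23.8 eV.

23.8 eV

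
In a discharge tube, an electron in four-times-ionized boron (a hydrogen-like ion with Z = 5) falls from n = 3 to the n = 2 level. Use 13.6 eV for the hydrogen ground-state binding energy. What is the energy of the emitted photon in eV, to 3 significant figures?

47.2 eV

The Bohr energies scale as Z², so for Z = 5: E_n = −340.0/n² eV.
E_3 = −340.0/9 = −37.78 eV and E_2 = −340.0/4 = −85.00 eV.
The photon energy is |E_3 − E_2| = 47.2 eV.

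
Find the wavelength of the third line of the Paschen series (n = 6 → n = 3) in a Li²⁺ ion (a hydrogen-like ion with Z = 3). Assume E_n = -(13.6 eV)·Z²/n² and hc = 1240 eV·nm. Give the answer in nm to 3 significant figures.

122 nm

The Paschen series terminates on n_f = 3; the third line has n_i = 3+3 = 6.
ΔE = 122.4 × (1/3² − 1/6²) = 10.20 eV.
λ = 1240 / 10.20 = 122 nm.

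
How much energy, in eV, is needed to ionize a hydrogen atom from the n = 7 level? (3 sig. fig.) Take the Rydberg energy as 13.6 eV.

E_7 = −13.60/49 = −0.278 eV, so ionization (to E = 0) requires 0.278 eV.

0.278 eV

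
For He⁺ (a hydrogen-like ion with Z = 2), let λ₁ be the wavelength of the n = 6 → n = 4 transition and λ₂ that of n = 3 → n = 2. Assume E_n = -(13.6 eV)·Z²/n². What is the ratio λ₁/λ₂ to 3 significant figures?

λ ∝ 1/ΔE ∝ 1/(1/n_f² − 1/n_i²), and the Z² and hc factors cancel in the ratio.
λ₁/λ₂ = (1/2² − 1/3²)/(1/4² − 1/6²) = 0.1389/0.03472 = 4.00.

4.00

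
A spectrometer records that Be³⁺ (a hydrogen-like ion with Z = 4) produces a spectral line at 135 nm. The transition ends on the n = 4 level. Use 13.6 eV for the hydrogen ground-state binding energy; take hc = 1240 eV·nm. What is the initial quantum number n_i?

The photon energy is ΔE = hc/λ = 1240 / 135 = 9.185 eV.
With Z = 4, ΔE = 217.6 × (1/n_f² − 1/n_i²), so 1/n_f² − 1/n_i² = 0.04221.
With n_f = 4: 1/n_i² = 1/16 − 0.04221 = 0.02029, so n_i ≈ 7.02.

n_i = 7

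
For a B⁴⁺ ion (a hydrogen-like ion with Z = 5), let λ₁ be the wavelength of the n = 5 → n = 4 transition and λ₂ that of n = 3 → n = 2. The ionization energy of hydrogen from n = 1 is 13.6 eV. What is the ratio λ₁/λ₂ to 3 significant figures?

6.17

λ ∝ 1/ΔE ∝ 1/(1/n_f² − 1/n_i²), and the Z² and hc factors cancel in the ratio.
λ₁/λ₂ = (1/2² − 1/3²)/(1/4² − 1/5²) = 0.1389/0.02250 = 6.17.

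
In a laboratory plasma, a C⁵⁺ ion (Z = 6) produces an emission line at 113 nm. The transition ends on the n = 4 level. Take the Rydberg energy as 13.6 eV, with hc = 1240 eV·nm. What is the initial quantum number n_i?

The photon energy is ΔE = hc/λ = 1240 / 113 = 10.97 eV.
With Z = 6, ΔE = 489.6 × (1/n_f² − 1/n_i²), so 1/n_f² − 1/n_i² = 0.02241.
With n_f = 4: 1/n_i² = 1/16 − 0.02241 = 0.04009, so n_i ≈ 4.99.

n_i = 5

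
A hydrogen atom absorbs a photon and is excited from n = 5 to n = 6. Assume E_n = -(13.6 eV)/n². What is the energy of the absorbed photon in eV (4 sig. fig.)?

E_6 = −13.60/36 = −0.3778 eV and E_5 = −13.60/25 = −0.5440 eV.
The photon energy is |E_6 − E_5| = 0.1662 eV.

0.1662 eV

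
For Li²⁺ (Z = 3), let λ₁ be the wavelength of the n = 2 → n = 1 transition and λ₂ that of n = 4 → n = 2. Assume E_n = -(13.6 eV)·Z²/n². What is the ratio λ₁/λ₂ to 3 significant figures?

λ ∝ 1/ΔE ∝ 1/(1/n_f² − 1/n_i²), and the Z² and hc factors cancel in the ratio.
λ₁/λ₂ = (1/2² − 1/4²)/(1/1² − 1/2²) = 0.1875/0.7500 = 0.250.

0.250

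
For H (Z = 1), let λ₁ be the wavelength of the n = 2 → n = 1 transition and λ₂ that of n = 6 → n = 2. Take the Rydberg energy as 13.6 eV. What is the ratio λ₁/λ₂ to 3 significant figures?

0.296

λ ∝ 1/ΔE ∝ 1/(1/n_f² − 1/n_i²), and the Z² and hc factors cancel in the ratio.
λ₁/λ₂ = (1/2² − 1/6²)/(1/1² − 1/2²) = 0.2222/0.7500 = 0.296.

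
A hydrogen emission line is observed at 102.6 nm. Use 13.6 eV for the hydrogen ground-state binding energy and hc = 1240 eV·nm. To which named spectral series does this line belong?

Lyman

ΔE = 1240/102.6 = 12.09 eV.
This matches 13.6 × (1/1² − 1/3²), so n_f = 1: the Lyman series.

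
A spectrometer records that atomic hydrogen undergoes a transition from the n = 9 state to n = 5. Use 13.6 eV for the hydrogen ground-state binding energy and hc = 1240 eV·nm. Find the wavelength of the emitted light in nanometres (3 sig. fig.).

ΔE = 13.60 × (1/5² − 1/9²) = 13.60 × 0.02765 = 0.3761 eV.
λ = hc/ΔE = 1240 / 0.3761 = 3300 nm.
This line belongs to the Pfund series.

3300 nm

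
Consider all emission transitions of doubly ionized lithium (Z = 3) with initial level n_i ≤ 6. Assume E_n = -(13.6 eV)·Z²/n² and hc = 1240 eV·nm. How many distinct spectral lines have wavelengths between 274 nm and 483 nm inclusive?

Enumerate all n_i → n_f pairs with 1 ≤ n_f < n_i ≤ 6 and compute λ = 1240 / [13.6·9·(1/n_f² − 1/n_i²)].
Lines falling in [274, 483] nm: 6→4 (291.8 nm), 5→4 (450.3 nm).

2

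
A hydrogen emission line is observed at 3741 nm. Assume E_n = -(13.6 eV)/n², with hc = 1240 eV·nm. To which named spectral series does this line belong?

ΔE = 1240/3741 = 0.3315 eV.
This matches 13.6 × (1/5² − 1/8²), so n_f = 5: the Pfund series.

Pfund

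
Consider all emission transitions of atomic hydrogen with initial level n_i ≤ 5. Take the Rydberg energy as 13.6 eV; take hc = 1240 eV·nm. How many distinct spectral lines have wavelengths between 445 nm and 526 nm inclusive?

Enumerate all n_i → n_f pairs with 1 ≤ n_f < n_i ≤ 5 and compute λ = 1240 / [13.6·1·(1/n_f² − 1/n_i²)].
Lines falling in [445, 526] nm: 4→2 (486.3 nm).

1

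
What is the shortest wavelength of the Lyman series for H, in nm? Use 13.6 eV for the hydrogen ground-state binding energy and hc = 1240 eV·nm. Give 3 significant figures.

The Lyman series has lower level n_f = 1; the series limit corresponds to n_i → ∞.
ΔE_max = 13.6 × 1 / 1² = 13.60 eV.
λ_min = 1240 / 13.60 = 91.2 nm.

91.2 nm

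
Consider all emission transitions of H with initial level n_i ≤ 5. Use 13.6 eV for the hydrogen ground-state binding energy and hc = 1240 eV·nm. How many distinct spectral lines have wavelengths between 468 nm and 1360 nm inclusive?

3

Enumerate all n_i → n_f pairs with 1 ≤ n_f < n_i ≤ 5 and compute λ = 1240 / [13.6·1·(1/n_f² − 1/n_i²)].
Lines falling in [468, 1360] nm: 4→2 (486.3 nm), 3→2 (656.5 nm), 5→3 (1282 nm).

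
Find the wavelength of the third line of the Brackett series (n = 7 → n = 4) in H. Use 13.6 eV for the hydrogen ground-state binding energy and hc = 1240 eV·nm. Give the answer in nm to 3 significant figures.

2170 nm

The Brackett series terminates on n_f = 4; the third line has n_i = 4+3 = 7.
ΔE = 13.60 × (1/4² − 1/7²) = 0.5724 eV.
λ = 1240 / 0.5724 = 2170 nm.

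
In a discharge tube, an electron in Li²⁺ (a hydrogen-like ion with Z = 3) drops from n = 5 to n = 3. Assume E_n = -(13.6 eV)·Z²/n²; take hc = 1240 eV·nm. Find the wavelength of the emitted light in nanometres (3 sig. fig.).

For Z = 3 the level energies scale as Z², so the effective Rydberg energy is 13.6 × 9 = 122.4 eV.
ΔE = 122.4 × (1/3² − 1/5²) = 122.4 × 0.07111 = 8.704 eV.
λ = hc/ΔE = 1240 / 8.704 = 142 nm.

142 nm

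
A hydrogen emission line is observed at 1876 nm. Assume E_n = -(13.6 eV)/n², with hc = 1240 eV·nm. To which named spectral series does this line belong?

Paschen

ΔE = 1240/1876 = 0.6610 eV.
This matches 13.6 × (1/3² − 1/4²), so n_f = 3: the Paschen series.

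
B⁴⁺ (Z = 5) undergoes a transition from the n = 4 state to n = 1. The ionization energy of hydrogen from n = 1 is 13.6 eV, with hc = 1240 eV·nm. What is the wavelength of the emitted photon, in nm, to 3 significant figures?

For Z = 5 the level energies scale as Z², so the effective Rydberg energy is 13.6 × 25 = 340.0 eV.
ΔE = 340.0 × (1/1² − 1/4²) = 340.0 × 0.9375 = 318.8 eV.
λ = hc/ΔE = 1240 / 318.8 = 3.89 nm.

3.89 nm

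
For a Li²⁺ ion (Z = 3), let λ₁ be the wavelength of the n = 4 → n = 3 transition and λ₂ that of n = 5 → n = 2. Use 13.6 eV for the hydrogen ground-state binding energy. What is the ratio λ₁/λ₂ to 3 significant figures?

λ ∝ 1/ΔE ∝ 1/(1/n_f² − 1/n_i²), and the Z² and hc factors cancel in the ratio.
λ₁/λ₂ = (1/2² − 1/5²)/(1/3² − 1/4²) = 0.2100/0.04861 = 4.32.

4.32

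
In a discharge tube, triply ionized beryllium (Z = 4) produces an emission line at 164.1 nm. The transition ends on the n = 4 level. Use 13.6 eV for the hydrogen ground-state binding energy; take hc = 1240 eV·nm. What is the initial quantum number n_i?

The photon energy is ΔE = hc/λ = 1240 / 164.1 = 7.556 eV.
With Z = 4, ΔE = 217.6 × (1/n_f² − 1/n_i²), so 1/n_f² − 1/n_i² = 0.03473.
With n_f = 4: 1/n_i² = 1/16 − 0.03473 = 0.02777, so n_i ≈ 6.00.

n_i = 6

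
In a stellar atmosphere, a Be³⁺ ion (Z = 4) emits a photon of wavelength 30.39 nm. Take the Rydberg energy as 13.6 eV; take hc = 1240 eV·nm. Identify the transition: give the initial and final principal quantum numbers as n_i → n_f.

The photon energy is ΔE = hc/λ = 1240 / 30.39 = 40.80 eV.
With Z = 4, ΔE = 217.6 × (1/n_f² − 1/n_i²), so 1/n_f² − 1/n_i² = 0.1875.
Trying n_f = 2 gives 1/n_i² = 0.06249, i.e. n_i ≈ 4; this pair matches.

n_i = 4, n_f = 2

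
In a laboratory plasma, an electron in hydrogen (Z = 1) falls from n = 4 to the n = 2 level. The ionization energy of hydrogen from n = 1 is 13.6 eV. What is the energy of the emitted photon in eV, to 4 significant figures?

2.550 eV

E_4 = −13.60/16 = −0.8500 eV and E_2 = −13.60/4 = −3.400 eV.
The photon energy is |E_4 − E_2| = 2.550 eV.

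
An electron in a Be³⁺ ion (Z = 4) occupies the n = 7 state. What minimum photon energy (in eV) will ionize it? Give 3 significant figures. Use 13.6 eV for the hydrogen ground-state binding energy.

E_n = −13.6 Z²/n² = −217.6/n² eV for Z = 4.
E_7 = −217.6/49 = −4.44 eV, so ionization (to E = 0) requires 4.44 eV.

4.44 eV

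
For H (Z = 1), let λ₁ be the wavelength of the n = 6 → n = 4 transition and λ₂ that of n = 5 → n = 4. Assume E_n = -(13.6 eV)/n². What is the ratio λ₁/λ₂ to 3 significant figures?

0.648

λ ∝ 1/ΔE ∝ 1/(1/n_f² − 1/n_i²), and the Z² and hc factors cancel in the ratio.
λ₁/λ₂ = (1/4² − 1/5²)/(1/4² − 1/6²) = 0.02250/0.03472 = 0.648.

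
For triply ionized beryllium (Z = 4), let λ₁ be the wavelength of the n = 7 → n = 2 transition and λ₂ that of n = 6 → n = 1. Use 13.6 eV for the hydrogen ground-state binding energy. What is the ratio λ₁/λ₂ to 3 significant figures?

4.23

λ ∝ 1/ΔE ∝ 1/(1/n_f² − 1/n_i²), and the Z² and hc factors cancel in the ratio.
λ₁/λ₂ = (1/1² − 1/6²)/(1/2² − 1/7²) = 0.9722/0.2296 = 4.23.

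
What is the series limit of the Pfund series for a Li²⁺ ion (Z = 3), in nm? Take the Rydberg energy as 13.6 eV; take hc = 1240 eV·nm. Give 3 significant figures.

253 nm

The Pfund series has lower level n_f = 5; the series limit corresponds to n_i → ∞.
ΔE_max = 13.6 × 9 / 5² = 4.896 eV.
λ_min = 1240 / 4.896 = 253 nm.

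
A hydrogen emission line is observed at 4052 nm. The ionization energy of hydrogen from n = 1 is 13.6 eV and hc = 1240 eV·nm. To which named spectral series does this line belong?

ΔE = 1240/4052 = 0.3060 eV.
This matches 13.6 × (1/4² − 1/5²), so n_f = 4: the Brackett series.

Brackett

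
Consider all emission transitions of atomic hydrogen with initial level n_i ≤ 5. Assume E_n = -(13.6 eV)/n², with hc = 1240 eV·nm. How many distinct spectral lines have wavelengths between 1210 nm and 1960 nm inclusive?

2

Enumerate all n_i → n_f pairs with 1 ≤ n_f < n_i ≤ 5 and compute λ = 1240 / [13.6·1·(1/n_f² − 1/n_i²)].
Lines falling in [1210, 1960] nm: 5→3 (1282 nm), 4→3 (1876 nm).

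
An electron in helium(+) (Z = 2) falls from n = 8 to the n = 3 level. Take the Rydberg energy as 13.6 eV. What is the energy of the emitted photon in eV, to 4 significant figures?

5.194 eV

The Bohr energies scale as Z², so for Z = 2: E_n = −54.40/n² eV.
E_8 = −54.40/64 = −0.8500 eV and E_3 = −54.40/9 = −6.044 eV.
The photon energy is |E_8 − E_3| = 5.194 eV.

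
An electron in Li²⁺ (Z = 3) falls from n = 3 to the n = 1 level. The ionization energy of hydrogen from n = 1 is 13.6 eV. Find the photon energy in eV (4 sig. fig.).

The Bohr energies scale as Z², so for Z = 3: E_n = −122.4/n² eV.
E_3 = −122.4/9 = −13.60 eV and E_1 = −122.4/1 = −122.4 eV.
The photon energy is |E_3 − E_1| = 108.8 eV.

108.8 eV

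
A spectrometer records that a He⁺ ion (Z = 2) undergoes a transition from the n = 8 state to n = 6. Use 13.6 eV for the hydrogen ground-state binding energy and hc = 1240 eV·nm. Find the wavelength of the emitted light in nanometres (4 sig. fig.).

For Z = 2 the level energies scale as Z², so the effective Rydberg energy is 13.6 × 4 = 54.40 eV.
ΔE = 54.40 × (1/6² − 1/8²) = 54.40 × 0.01215 = 0.6611 eV.
λ = hc/ΔE = 1240 / 0.6611 = 1876 nm.

1876 nm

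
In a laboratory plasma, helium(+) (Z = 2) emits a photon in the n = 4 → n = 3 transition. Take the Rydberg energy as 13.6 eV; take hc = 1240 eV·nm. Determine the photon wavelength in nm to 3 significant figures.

For Z = 2 the level energies scale as Z², so the effective Rydberg energy is 13.6 × 4 = 54.40 eV.
ΔE = 54.40 × (1/3² − 1/4²) = 54.40 × 0.04861 = 2.644 eV.
λ = hc/ΔE = 1240 / 2.644 = 469 nm.

469 nm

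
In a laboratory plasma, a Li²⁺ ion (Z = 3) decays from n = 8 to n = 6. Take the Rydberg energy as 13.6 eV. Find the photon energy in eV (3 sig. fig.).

The Bohr energies scale as Z², so for Z = 3: E_n = −122.4/n² eV.
E_8 = −122.4/64 = −1.913 eV and E_6 = −122.4/36 = −3.400 eV.
The photon energy is |E_8 − E_6| = 1.49 eV.

1.49 eV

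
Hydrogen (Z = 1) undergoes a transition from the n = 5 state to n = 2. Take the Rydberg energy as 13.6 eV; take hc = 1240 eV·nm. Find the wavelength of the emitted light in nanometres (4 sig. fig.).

ΔE = 13.60 × (1/2² − 1/5²) = 13.60 × 0.2100 = 2.856 eV.
λ = hc/ΔE = 1240 / 2.856 = 434.2 nm.
This line belongs to the Balmer series.

434.2 nm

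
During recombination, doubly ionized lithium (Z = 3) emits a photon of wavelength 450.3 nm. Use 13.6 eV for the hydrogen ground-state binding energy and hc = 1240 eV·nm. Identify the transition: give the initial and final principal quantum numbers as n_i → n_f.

The photon energy is ΔE = hc/λ = 1240 / 450.3 = 2.754 eV.
With Z = 3, ΔE = 122.4 × (1/n_f² − 1/n_i²), so 1/n_f² − 1/n_i² = 0.02250.
Trying n_f = 4 gives 1/n_i² = 0.04000, i.e. n_i ≈ 5; this pair matches.

n_i = 5, n_f = 4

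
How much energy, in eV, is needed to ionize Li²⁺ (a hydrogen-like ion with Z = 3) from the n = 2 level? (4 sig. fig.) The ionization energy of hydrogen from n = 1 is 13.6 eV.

E_n = −13.6 Z²/n² = −122.4/n² eV for Z = 3.
E_2 = −122.4/4 = −30.60 eV, so ionization (to E = 0) requires 30.60 eV.

30.60 eV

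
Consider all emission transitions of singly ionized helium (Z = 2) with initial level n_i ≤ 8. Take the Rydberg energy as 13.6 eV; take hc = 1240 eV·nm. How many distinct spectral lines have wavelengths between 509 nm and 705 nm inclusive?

2

Enumerate all n_i → n_f pairs with 1 ≤ n_f < n_i ≤ 8 and compute λ = 1240 / [13.6·4·(1/n_f² − 1/n_i²)].
Lines falling in [509, 705] nm: 7→4 (541.5 nm), 6→4 (656.5 nm).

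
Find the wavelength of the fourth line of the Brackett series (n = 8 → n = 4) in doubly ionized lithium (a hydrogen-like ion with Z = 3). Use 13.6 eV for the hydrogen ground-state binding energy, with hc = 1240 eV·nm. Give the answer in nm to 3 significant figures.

216 nm

The Brackett series terminates on n_f = 4; the fourth line has n_i = 4+4 = 8.
ΔE = 122.4 × (1/4² − 1/8²) = 5.738 eV.
λ = 1240 / 5.738 = 216 nm.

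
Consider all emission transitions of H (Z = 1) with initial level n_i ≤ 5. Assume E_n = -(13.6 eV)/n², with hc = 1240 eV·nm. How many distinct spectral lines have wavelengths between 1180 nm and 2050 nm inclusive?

2

Enumerate all n_i → n_f pairs with 1 ≤ n_f < n_i ≤ 5 and compute λ = 1240 / [13.6·1·(1/n_f² − 1/n_i²)].
Lines falling in [1180, 2050] nm: 5→3 (1282 nm), 4→3 (1876 nm).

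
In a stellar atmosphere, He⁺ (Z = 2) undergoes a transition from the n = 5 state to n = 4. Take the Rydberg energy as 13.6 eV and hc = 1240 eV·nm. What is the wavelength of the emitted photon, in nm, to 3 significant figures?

For Z = 2 the level energies scale as Z², so the effective Rydberg energy is 13.6 × 4 = 54.40 eV.
ΔE = 54.40 × (1/4² − 1/5²) = 54.40 × 0.02250 = 1.224 eV.
λ = hc/ΔE = 1240 / 1.224 = 1010 nm.

1010 nm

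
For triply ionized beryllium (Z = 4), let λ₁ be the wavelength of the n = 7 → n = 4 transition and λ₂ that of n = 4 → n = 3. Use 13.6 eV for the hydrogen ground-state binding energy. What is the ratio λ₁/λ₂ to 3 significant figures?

1.15

λ ∝ 1/ΔE ∝ 1/(1/n_f² − 1/n_i²), and the Z² and hc factors cancel in the ratio.
λ₁/λ₂ = (1/3² − 1/4²)/(1/4² − 1/7²) = 0.04861/0.04209 = 1.15.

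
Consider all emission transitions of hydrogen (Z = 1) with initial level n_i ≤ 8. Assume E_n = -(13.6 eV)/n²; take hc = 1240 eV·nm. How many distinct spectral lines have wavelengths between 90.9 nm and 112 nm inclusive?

Enumerate all n_i → n_f pairs with 1 ≤ n_f < n_i ≤ 8 and compute λ = 1240 / [13.6·1·(1/n_f² − 1/n_i²)].
Lines falling in [90.9, 112] nm: 8→1 (92.62 nm), 7→1 (93.08 nm), 6→1 (93.78 nm), 5→1 (94.98 nm), 4→1 (97.25 nm), 3→1 (102.6 nm).

6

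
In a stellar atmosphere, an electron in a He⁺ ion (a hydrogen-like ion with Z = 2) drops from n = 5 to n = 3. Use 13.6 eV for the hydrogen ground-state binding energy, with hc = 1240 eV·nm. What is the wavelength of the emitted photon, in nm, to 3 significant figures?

For Z = 2 the level energies scale as Z², so the effective Rydberg energy is 13.6 × 4 = 54.40 eV.
ΔE = 54.40 × (1/3² − 1/5²) = 54.40 × 0.07111 = 3.868 eV.
λ = hc/ΔE = 1240 / 3.868 = 321 nm.

321 nm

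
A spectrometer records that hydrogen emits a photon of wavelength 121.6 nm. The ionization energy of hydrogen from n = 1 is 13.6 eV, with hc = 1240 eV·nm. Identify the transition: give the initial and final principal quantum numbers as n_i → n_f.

n_i = 2, n_f = 1

The photon energy is ΔE = hc/λ = 1240 / 121.6 = 10.20 eV.
With Z = 1, ΔE = 13.60 × (1/n_f² − 1/n_i²), so 1/n_f² − 1/n_i² = 0.7498.
Trying n_f = 1 gives 1/n_i² = 0.2502, i.e. n_i ≈ 2; this pair matches.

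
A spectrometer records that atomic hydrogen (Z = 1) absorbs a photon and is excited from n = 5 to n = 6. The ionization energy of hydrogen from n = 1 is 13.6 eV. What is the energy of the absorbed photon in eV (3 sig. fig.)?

E_6 = −13.60/36 = −0.3778 eV and E_5 = −13.60/25 = −0.5440 eV.
The photon energy is |E_6 − E_5| = 0.166 eV.

0.166 eV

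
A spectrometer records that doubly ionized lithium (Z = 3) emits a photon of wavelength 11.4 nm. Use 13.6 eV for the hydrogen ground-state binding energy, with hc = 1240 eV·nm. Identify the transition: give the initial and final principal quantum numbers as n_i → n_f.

The photon energy is ΔE = hc/λ = 1240 / 11.4 = 108.8 eV.
With Z = 3, ΔE = 122.4 × (1/n_f² − 1/n_i²), so 1/n_f² − 1/n_i² = 0.8887.
Trying n_f = 1 gives 1/n_i² = 0.1113, i.e. n_i ≈ 3; this pair matches.

n_i = 3, n_f = 1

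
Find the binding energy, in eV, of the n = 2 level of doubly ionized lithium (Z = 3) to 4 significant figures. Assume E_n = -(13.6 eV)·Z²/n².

30.60 eV

E_n = −13.6 Z²/n² = −122.4/n² eV for Z = 3.
E_2 = −122.4/4 = −30.60 eV, so ionization (to E = 0) requires 30.60 eV.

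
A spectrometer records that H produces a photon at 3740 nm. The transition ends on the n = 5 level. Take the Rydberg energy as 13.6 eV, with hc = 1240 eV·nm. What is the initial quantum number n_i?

The photon energy is ΔE = hc/λ = 1240 / 3740 = 0.3316 eV.
With Z = 1, ΔE = 13.60 × (1/n_f² − 1/n_i²), so 1/n_f² − 1/n_i² = 0.02438.
With n_f = 5: 1/n_i² = 1/25 − 0.02438 = 0.01562, so n_i ≈ 8.00.

n_i = 8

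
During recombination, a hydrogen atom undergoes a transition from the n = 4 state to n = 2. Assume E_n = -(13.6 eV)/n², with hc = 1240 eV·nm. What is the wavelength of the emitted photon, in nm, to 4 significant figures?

ΔE = 13.60 × (1/2² − 1/4²) = 13.60 × 0.1875 = 2.550 eV.
λ = hc/ΔE = 1240 / 2.550 = 486.3 nm.

486.3 nm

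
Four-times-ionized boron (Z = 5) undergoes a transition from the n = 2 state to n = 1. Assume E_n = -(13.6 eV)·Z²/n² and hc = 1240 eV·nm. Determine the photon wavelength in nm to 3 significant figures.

4.86 nm

For Z = 5 the level energies scale as Z², so the effective Rydberg energy is 13.6 × 25 = 340.0 eV.
ΔE = 340.0 × (1/1² − 1/2²) = 340.0 × 0.7500 = 255.0 eV.
λ = hc/ΔE = 1240 / 255.0 = 4.86 nm.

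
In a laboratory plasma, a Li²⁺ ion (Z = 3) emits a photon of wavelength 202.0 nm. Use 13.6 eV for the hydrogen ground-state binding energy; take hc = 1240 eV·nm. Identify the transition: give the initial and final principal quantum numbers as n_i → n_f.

n_i = 9, n_f = 4

The photon energy is ΔE = hc/λ = 1240 / 202.0 = 6.139 eV.
With Z = 3, ΔE = 122.4 × (1/n_f² − 1/n_i²), so 1/n_f² − 1/n_i² = 0.05015.
Trying n_f = 4 gives 1/n_i² = 0.01235, i.e. n_i ≈ 9; this pair matches.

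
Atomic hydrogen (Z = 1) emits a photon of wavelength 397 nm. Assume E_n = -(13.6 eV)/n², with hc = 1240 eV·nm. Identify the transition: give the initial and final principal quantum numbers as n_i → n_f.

The photon energy is ΔE = hc/λ = 1240 / 397 = 3.123 eV.
With Z = 1, ΔE = 13.60 × (1/n_f² − 1/n_i²), so 1/n_f² − 1/n_i² = 0.2297.
Trying n_f = 2 gives 1/n_i² = 0.02034, i.e. n_i ≈ 7; this pair matches.

n_i = 7, n_f = 2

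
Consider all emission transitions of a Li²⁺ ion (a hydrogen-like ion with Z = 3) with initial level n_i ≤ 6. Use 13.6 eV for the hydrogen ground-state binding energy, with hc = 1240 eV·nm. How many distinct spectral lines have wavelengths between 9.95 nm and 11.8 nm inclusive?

4

Enumerate all n_i → n_f pairs with 1 ≤ n_f < n_i ≤ 6 and compute λ = 1240 / [13.6·9·(1/n_f² − 1/n_i²)].
Lines falling in [9.95, 11.8] nm: 6→1 (10.42 nm), 5→1 (10.55 nm), 4→1 (10.81 nm), 3→1 (11.40 nm).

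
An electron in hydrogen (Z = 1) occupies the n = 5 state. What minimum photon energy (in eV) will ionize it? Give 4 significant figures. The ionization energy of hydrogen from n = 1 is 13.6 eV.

0.5440 eV

E_5 = −13.60/25 = −0.5440 eV, so ionization (to E = 0) requires 0.5440 eV.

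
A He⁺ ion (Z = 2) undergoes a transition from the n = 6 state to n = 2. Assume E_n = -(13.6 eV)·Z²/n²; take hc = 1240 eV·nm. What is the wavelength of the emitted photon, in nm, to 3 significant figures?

103 nm

For Z = 2 the level energies scale as Z², so the effective Rydberg energy is 13.6 × 4 = 54.40 eV.
ΔE = 54.40 × (1/2² − 1/6²) = 54.40 × 0.2222 = 12.09 eV.
λ = hc/ΔE = 1240 / 12.09 = 103 nm.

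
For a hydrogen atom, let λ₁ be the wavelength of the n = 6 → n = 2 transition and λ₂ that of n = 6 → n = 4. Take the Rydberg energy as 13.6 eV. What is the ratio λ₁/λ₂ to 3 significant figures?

λ ∝ 1/ΔE ∝ 1/(1/n_f² − 1/n_i²), and the Z² and hc factors cancel in the ratio.
λ₁/λ₂ = (1/4² − 1/6²)/(1/2² − 1/6²) = 0.03472/0.2222 = 0.156.

0.156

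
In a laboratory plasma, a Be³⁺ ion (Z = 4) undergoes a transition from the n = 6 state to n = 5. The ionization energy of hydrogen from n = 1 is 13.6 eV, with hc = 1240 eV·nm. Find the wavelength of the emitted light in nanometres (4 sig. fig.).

466.2 nm

For Z = 4 the level energies scale as Z², so the effective Rydberg energy is 13.6 × 16 = 217.6 eV.
ΔE = 217.6 × (1/5² − 1/6²) = 217.6 × 0.01222 = 2.660 eV.
λ = hc/ΔE = 1240 / 2.660 = 466.2 nm.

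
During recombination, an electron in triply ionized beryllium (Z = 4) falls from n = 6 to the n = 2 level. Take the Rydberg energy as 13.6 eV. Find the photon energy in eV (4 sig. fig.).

The Bohr energies scale as Z², so for Z = 4: E_n = −217.6/n² eV.
E_6 = −217.6/36 = −6.044 eV and E_2 = −217.6/4 = −54.40 eV.
The photon energy is |E_6 − E_2| = 48.36 eV.

48.36 eV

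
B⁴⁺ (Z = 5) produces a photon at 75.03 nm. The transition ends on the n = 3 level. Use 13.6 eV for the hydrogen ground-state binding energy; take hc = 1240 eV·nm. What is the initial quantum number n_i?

n_i = 4

The photon energy is ΔE = hc/λ = 1240 / 75.03 = 16.53 eV.
With Z = 5, ΔE = 340.0 × (1/n_f² − 1/n_i²), so 1/n_f² − 1/n_i² = 0.04861.
With n_f = 3: 1/n_i² = 1/9 − 0.04861 = 0.06250, so n_i ≈ 4.00.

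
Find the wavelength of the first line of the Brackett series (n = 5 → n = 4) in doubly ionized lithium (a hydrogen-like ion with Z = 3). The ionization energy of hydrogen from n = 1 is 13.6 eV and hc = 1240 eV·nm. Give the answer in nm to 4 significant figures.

450.3 nm

The Brackett series terminates on n_f = 4; the first line has n_i = 4+1 = 5.
ΔE = 122.4 × (1/4² − 1/5²) = 2.754 eV.
λ = 1240 / 2.754 = 450.3 nm.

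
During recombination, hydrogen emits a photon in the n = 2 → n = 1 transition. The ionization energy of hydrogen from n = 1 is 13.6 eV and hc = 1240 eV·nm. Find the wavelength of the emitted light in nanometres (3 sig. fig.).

122 nm

ΔE = 13.60 × (1/1² − 1/2²) = 13.60 × 0.7500 = 10.20 eV.
λ = hc/ΔE = 1240 / 10.20 = 122 nm.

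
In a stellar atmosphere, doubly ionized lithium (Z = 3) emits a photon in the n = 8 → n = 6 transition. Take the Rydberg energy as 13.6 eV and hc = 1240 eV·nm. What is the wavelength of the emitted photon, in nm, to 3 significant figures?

For Z = 3 the level energies scale as Z², so the effective Rydberg energy is 13.6 × 9 = 122.4 eV.
ΔE = 122.4 × (1/6² − 1/8²) = 122.4 × 0.01215 = 1.488 eV.
λ = hc/ΔE = 1240 / 1.488 = 834 nm.

834 nm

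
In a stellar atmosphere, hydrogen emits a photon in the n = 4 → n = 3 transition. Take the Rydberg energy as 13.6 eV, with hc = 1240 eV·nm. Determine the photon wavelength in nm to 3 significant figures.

1880 nm

ΔE = 13.60 × (1/3² − 1/4²) = 13.60 × 0.04861 = 0.6611 eV.
λ = hc/ΔE = 1240 / 0.6611 = 1880 nm.
This line belongs to the Paschen series.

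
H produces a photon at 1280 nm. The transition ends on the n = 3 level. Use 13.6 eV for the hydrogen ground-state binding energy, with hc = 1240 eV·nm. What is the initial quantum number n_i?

n_i = 5

The photon energy is ΔE = hc/λ = 1240 / 1280 = 0.9688 eV.
With Z = 1, ΔE = 13.60 × (1/n_f² − 1/n_i²), so 1/n_f² − 1/n_i² = 0.07123.
With n_f = 3: 1/n_i² = 1/9 − 0.07123 = 0.03988, so n_i ≈ 5.01.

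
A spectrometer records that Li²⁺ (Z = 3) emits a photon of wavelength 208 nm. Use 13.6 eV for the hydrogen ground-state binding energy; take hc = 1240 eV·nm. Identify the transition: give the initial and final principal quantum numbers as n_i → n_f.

n_i = 4, n_f = 3

The photon energy is ΔE = hc/λ = 1240 / 208 = 5.962 eV.
With Z = 3, ΔE = 122.4 × (1/n_f² − 1/n_i²), so 1/n_f² − 1/n_i² = 0.04871.
Trying n_f = 3 gives 1/n_i² = 0.06241, i.e. n_i ≈ 4; this pair matches.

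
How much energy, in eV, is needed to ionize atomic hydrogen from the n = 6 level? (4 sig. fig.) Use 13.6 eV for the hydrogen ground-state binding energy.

E_6 = −13.60/36 = −0.3778 eV, so ionization (to E = 0) requires 0.3778 eV.

0.3778 eV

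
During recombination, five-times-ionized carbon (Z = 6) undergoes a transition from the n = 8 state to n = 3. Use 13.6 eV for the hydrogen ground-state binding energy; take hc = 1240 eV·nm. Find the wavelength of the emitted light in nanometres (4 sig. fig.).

For Z = 6 the level energies scale as Z², so the effective Rydberg energy is 13.6 × 36 = 489.6 eV.
ΔE = 489.6 × (1/3² − 1/8²) = 489.6 × 0.09549 = 46.75 eV.
λ = hc/ΔE = 1240 / 46.75 = 26.52 nm.

26.52 nm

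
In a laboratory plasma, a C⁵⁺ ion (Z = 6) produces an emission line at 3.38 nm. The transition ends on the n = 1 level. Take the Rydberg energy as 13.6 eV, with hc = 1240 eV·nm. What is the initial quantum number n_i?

The photon energy is ΔE = hc/λ = 1240 / 3.38 = 366.9 eV.
With Z = 6, ΔE = 489.6 × (1/n_f² − 1/n_i²), so 1/n_f² − 1/n_i² = 0.7493.
With n_f = 1: 1/n_i² = 1/1 − 0.7493 = 0.2507, so n_i ≈ 2.00.

n_i = 2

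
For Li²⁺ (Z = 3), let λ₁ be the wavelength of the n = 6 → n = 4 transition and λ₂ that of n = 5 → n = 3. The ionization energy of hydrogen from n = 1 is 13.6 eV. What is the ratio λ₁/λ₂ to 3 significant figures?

2.05

λ ∝ 1/ΔE ∝ 1/(1/n_f² − 1/n_i²), and the Z² and hc factors cancel in the ratio.
λ₁/λ₂ = (1/3² − 1/5²)/(1/4² − 1/6²) = 0.07111/0.03472 = 2.05.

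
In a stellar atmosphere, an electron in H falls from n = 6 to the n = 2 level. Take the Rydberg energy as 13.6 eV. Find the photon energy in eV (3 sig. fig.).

3.02 eV

E_6 = −13.60/36 = −0.3778 eV and E_2 = −13.60/4 = −3.400 eV.
The photon energy is |E_6 − E_2| = 3.02 eV.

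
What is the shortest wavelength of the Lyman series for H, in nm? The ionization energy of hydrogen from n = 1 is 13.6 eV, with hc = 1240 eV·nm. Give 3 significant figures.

The Lyman series has lower level n_f = 1; the series limit corresponds to n_i → ∞.
ΔE_max = 13.6 × 1 / 1² = 13.60 eV.
λ_min = 1240 / 13.60 = 91.2 nm.

91.2 nm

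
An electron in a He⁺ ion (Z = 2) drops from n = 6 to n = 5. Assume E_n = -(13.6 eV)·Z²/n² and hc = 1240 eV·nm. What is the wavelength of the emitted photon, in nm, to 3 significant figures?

1860 nm

For Z = 2 the level energies scale as Z², so the effective Rydberg energy is 13.6 × 4 = 54.40 eV.
ΔE = 54.40 × (1/5² − 1/6²) = 54.40 × 0.01222 = 0.6649 eV.
λ = hc/ΔE = 1240 / 0.6649 = 1860 nm.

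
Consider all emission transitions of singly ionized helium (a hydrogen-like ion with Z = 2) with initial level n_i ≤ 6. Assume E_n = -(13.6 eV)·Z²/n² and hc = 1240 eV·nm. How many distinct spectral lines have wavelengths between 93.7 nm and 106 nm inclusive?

1

Enumerate all n_i → n_f pairs with 1 ≤ n_f < n_i ≤ 6 and compute λ = 1240 / [13.6·4·(1/n_f² − 1/n_i²)].
Lines falling in [93.7, 106] nm: 6→2 (102.6 nm).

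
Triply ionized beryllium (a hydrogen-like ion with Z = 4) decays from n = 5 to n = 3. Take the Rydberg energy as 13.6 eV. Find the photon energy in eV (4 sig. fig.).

15.47 eV

The Bohr energies scale as Z², so for Z = 4: E_n = −217.6/n² eV.
E_5 = −217.6/25 = −8.704 eV and E_3 = −217.6/9 = −24.18 eV.
The photon energy is |E_5 − E_3| = 15.47 eV.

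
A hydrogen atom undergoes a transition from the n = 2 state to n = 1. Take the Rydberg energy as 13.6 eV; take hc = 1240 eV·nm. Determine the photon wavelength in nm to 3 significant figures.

ΔE = 13.60 × (1/1² − 1/2²) = 13.60 × 0.7500 = 10.20 eV.
λ = hc/ΔE = 1240 / 10.20 = 122 nm.
This line belongs to the Lyman series.

122 nm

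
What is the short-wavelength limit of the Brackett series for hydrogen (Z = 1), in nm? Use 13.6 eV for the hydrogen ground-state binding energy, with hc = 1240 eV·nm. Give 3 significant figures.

1460 nm

The Brackett series has lower level n_f = 4; the series limit corresponds to n_i → ∞.
ΔE_max = 13.6 × 1 / 4² = 0.8500 eV.
λ_min = 1240 / 0.8500 = 1460 nm.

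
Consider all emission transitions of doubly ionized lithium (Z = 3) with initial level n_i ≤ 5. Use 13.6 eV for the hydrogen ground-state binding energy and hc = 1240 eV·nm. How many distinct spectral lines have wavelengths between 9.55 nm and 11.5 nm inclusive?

3

Enumerate all n_i → n_f pairs with 1 ≤ n_f < n_i ≤ 5 and compute λ = 1240 / [13.6·9·(1/n_f² − 1/n_i²)].
Lines falling in [9.55, 11.5] nm: 5→1 (10.55 nm), 4→1 (10.81 nm), 3→1 (11.40 nm).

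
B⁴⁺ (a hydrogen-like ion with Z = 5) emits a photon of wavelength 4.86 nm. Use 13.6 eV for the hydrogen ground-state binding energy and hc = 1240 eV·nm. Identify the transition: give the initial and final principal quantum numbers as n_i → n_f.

n_i = 2, n_f = 1

The photon energy is ΔE = hc/λ = 1240 / 4.86 = 255.1 eV.
With Z = 5, ΔE = 340.0 × (1/n_f² − 1/n_i²), so 1/n_f² − 1/n_i² = 0.7504.
Trying n_f = 1 gives 1/n_i² = 0.2496, i.e. n_i ≈ 2; this pair matches.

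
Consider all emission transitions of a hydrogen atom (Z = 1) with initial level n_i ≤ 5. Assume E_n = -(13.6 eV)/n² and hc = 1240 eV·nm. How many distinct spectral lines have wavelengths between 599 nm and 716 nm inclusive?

1

Enumerate all n_i → n_f pairs with 1 ≤ n_f < n_i ≤ 5 and compute λ = 1240 / [13.6·1·(1/n_f² − 1/n_i²)].
Lines falling in [599, 716] nm: 3→2 (656.5 nm).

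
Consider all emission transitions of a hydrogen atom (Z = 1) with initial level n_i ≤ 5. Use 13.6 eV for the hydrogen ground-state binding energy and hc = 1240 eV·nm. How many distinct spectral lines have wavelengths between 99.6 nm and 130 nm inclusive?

2

Enumerate all n_i → n_f pairs with 1 ≤ n_f < n_i ≤ 5 and compute λ = 1240 / [13.6·1·(1/n_f² − 1/n_i²)].
Lines falling in [99.6, 130] nm: 3→1 (102.6 nm), 2→1 (121.6 nm).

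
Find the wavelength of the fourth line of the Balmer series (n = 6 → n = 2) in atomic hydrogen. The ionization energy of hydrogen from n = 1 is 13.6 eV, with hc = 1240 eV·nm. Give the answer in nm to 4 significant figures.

410.3 nm

The Balmer series terminates on n_f = 2; the fourth line has n_i = 2+4 = 6.
ΔE = 13.60 × (1/2² − 1/6²) = 3.022 eV.
λ = 1240 / 3.022 = 410.3 nm.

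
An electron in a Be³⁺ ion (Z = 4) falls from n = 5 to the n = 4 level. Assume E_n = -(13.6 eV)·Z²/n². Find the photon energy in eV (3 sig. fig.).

4.90 eV

The Bohr energies scale as Z², so for Z = 4: E_n = −217.6/n² eV.
E_5 = −217.6/25 = −8.704 eV and E_4 = −217.6/16 = −13.60 eV.
The photon energy is |E_5 − E_4| = 4.90 eV.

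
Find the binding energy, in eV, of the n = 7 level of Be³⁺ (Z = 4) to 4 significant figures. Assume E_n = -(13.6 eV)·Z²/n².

4.441 eV

E_n = −13.6 Z²/n² = −217.6/n² eV for Z = 4.
E_7 = −217.6/49 = −4.441 eV, so ionization (to E = 0) requires 4.441 eV.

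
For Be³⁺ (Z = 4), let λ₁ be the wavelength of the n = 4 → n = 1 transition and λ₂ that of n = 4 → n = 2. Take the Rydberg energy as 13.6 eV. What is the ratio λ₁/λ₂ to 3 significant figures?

0.200

λ ∝ 1/ΔE ∝ 1/(1/n_f² − 1/n_i²), and the Z² and hc factors cancel in the ratio.
λ₁/λ₂ = (1/2² − 1/4²)/(1/1² − 1/4²) = 0.1875/0.9375 = 0.200.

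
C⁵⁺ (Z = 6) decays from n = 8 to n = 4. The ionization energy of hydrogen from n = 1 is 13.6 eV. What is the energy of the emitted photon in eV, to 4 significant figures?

22.95 eV

The Bohr energies scale as Z², so for Z = 6: E_n = −489.6/n² eV.
E_8 = −489.6/64 = −7.650 eV and E_4 = −489.6/16 = −30.60 eV.
The photon energy is |E_8 − E_4| = 22.95 eV.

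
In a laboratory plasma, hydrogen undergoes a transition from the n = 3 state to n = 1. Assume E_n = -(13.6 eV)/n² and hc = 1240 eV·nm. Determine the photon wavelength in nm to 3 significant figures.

ΔE = 13.60 × (1/1² − 1/3²) = 13.60 × 0.8889 = 12.09 eV.
λ = hc/ΔE = 1240 / 12.09 = 103 nm.

103 nm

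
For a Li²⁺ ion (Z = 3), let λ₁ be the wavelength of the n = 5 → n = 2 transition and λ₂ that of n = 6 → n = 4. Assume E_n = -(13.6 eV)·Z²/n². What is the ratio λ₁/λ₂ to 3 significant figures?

λ ∝ 1/ΔE ∝ 1/(1/n_f² − 1/n_i²), and the Z² and hc factors cancel in the ratio.
λ₁/λ₂ = (1/4² − 1/6²)/(1/2² − 1/5²) = 0.03472/0.2100 = 0.165.

0.165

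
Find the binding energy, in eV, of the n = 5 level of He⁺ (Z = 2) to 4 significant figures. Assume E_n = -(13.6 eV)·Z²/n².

2.176 eV

E_n = −13.6 Z²/n² = −54.40/n² eV for Z = 2.
E_5 = −54.40/25 = −2.176 eV, so ionization (to E = 0) requires 2.176 eV.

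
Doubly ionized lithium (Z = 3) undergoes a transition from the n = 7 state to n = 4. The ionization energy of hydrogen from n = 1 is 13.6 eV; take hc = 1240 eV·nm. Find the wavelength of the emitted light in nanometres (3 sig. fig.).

For Z = 3 the level energies scale as Z², so the effective Rydberg energy is 13.6 × 9 = 122.4 eV.
ΔE = 122.4 × (1/4² − 1/7²) = 122.4 × 0.04209 = 5.152 eV.
λ = hc/ΔE = 1240 / 5.152 = 241 nm.

241 nm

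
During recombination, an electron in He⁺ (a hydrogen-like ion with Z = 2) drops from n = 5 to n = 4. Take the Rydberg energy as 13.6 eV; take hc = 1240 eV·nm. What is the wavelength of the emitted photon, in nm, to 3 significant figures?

For Z = 2 the level energies scale as Z², so the effective Rydberg energy is 13.6 × 4 = 54.40 eV.
ΔE = 54.40 × (1/4² − 1/5²) = 54.40 × 0.02250 = 1.224 eV.
λ = hc/ΔE = 1240 / 1.224 = 1010 nm.

1010 nm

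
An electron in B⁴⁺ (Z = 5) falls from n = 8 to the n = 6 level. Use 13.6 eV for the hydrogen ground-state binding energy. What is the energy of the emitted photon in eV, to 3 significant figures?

The Bohr energies scale as Z², so for Z = 5: E_n = −340.0/n² eV.
E_8 = −340.0/64 = −5.313 eV and E_6 = −340.0/36 = −9.444 eV.
The photon energy is |E_8 − E_6| = 4.13 eV.

4.13 eV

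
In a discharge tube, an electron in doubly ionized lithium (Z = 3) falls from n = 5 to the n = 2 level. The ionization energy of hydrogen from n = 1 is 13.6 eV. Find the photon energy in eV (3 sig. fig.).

25.7 eV

The Bohr energies scale as Z², so for Z = 3: E_n = −122.4/n² eV.
E_5 = −122.4/25 = −4.896 eV and E_2 = −122.4/4 = −30.60 eV.
The photon energy is |E_5 − E_2| = 25.7 eV.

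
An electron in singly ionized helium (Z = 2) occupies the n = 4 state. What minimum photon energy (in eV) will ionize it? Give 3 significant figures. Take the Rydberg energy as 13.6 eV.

E_n = −13.6 Z²/n² = −54.40/n² eV for Z = 2.
E_4 = −54.40/16 = −3.40 eV, so ionization (to E = 0) requires 3.40 eV.

3.40 eV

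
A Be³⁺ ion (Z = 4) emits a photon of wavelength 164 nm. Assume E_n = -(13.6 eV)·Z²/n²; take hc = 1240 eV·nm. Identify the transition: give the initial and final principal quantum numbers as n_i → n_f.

The photon energy is ΔE = hc/λ = 1240 / 164 = 7.561 eV.
With Z = 4, ΔE = 217.6 × (1/n_f² − 1/n_i²), so 1/n_f² − 1/n_i² = 0.03475.
Trying n_f = 4 gives 1/n_i² = 0.02775, i.e. n_i ≈ 6; this pair matches.

n_i = 6, n_f = 4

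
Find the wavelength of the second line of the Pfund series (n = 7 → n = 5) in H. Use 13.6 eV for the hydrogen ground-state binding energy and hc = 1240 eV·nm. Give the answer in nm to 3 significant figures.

The Pfund series terminates on n_f = 5; the second line has n_i = 5+2 = 7.
ΔE = 13.60 × (1/5² − 1/7²) = 0.2664 eV.
λ = 1240 / 0.2664 = 4650 nm.

4650 nm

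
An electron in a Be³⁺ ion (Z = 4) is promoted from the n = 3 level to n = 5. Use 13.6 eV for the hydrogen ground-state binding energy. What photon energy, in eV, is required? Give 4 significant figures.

The Bohr energies scale as Z², so for Z = 4: E_n = −217.6/n² eV.
E_5 = −217.6/25 = −8.704 eV and E_3 = −217.6/9 = −24.18 eV.
The photon energy is |E_5 − E_3| = 15.47 eV.

15.47 eV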